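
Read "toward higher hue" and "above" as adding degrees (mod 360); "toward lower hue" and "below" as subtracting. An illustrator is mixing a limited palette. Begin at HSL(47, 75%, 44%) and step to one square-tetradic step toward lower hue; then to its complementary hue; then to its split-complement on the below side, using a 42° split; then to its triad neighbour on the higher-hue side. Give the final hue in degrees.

square ↓ −90°: 47 − 90 = -43 → -43 + 360 = 317°
complement +180°: 317 + 180 = 497 → 497 − 360 = 137°
split-comp 42° ↓ +138°: 137 + 138 = 275°
triadic ↑ +120°: 275 + 120 = 395 → 395 − 360 = 35°

35°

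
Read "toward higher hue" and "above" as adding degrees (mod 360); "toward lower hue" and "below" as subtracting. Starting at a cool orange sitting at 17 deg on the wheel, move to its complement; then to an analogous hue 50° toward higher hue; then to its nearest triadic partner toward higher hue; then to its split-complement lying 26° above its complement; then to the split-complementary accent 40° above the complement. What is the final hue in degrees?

17 + 180 = 197°   (complement)
197 + 50 = 247°   (analog 50° ↑)
247 + 120 = 367 → 367 − 360 = 7°   (triadic ↑)
7 + 206 = 213°   (split-comp 26° ↑)
213 + 220 = 433 → 433 − 360 = 73°   (split-comp 40° ↑)

73°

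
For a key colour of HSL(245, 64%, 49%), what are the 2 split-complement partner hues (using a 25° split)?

40° and 90°

Split-complementary hues sit 25° either side of the complement.
Complement of 245 deg: 245 + 180 = 425 → 425 − 360 = 65°
65 − 25 = 40°
65 + 25 = 90°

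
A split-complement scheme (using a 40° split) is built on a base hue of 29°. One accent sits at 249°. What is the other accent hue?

Split-complementary hues sit 40° either side of the complement.
Complement of the base 29°: 29 + 180 = 209°
The given accent 249° is 40° one side of 209°; the other accent sits 40° the other side: 209 − 40 = 169°

169°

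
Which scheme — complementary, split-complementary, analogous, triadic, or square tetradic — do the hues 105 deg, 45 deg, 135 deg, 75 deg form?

Sort the hues: 45°, 75°, 105°, 135°.
Successive gaps around the wheel: 30°, 30°, 30°, 270°.
A run of hues at equal small steps (30°) with one large closing gap is an analogous group.

analogous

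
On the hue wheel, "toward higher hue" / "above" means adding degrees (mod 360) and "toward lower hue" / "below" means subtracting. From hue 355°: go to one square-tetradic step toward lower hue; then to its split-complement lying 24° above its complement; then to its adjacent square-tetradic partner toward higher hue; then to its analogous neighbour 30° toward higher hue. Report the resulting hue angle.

square ↓ −90°: 355 − 90 = 265°
split-comp 24° ↑ +204°: 265 + 204 = 469 → 469 − 360 = 109°
square ↑ +90°: 109 + 90 = 199°
analog 30° ↑ +30°: 199 + 30 = 229°

229°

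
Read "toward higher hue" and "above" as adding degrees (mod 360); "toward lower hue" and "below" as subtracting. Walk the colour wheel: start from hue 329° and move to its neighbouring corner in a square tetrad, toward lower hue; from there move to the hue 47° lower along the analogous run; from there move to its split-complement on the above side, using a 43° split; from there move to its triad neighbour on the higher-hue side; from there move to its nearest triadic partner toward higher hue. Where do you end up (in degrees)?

295°

square ↓ −90°: 329 − 90 = 239°
analog 47° ↓ −47°: 239 − 47 = 192°
split-comp 43° ↑ +223°: 192 + 223 = 415 → 415 − 360 = 55°
triadic ↑ +120°: 55 + 120 = 175°
triadic ↑ +120°: 175 + 120 = 295°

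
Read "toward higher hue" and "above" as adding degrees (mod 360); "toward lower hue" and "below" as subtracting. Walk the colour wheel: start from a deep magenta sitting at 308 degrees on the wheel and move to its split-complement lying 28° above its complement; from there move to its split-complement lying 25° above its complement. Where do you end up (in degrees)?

308 + 208 = 516 → 516 − 360 = 156°   (split-comp 28° ↑)
156 + 205 = 361 → 361 − 360 = 1°   (split-comp 25° ↑)

1°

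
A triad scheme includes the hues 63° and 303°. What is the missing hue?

183°

A triad places three hues 120° apart.
The full set through 63° is {63°, 183°, 303°}.
Given {63°, 303°}, the missing hue is 183°.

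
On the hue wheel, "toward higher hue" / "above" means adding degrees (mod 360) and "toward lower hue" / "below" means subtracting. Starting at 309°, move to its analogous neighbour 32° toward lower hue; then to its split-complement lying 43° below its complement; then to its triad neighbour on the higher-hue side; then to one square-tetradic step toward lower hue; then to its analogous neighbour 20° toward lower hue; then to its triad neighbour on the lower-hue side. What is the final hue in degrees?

304°

309 − 32 = 277°   (analog 32° ↓)
277 + 137 = 414 → 414 − 360 = 54°   (split-comp 43° ↓)
54 + 120 = 174°   (triadic ↑)
174 − 90 = 84°   (square ↓)
84 − 20 = 64°   (analog 20° ↓)
64 − 120 = -56 → -56 + 360 = 304°   (triadic ↓)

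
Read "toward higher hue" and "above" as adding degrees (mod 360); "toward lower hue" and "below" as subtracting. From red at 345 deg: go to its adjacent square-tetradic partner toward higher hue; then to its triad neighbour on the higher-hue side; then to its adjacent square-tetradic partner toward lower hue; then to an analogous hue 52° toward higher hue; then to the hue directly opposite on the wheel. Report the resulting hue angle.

square ↑ +90°: 345 + 90 = 435 → 435 − 360 = 75°
triadic ↑ +120°: 75 + 120 = 195°
square ↓ −90°: 195 − 90 = 105°
analog 52° ↑ +52°: 105 + 52 = 157°
complement +180°: 157 + 180 = 337°

337°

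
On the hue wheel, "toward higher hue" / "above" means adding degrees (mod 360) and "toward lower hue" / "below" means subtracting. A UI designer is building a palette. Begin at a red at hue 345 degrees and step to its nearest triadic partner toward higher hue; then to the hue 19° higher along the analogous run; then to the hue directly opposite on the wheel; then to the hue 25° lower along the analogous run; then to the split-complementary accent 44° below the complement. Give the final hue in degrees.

55°

345 + 120 = 465 → 465 − 360 = 105°   (triadic ↑)
105 + 19 = 124°   (analog 19° ↑)
124 + 180 = 304°   (complement)
304 − 25 = 279°   (analog 25° ↓)
279 + 136 = 415 → 415 − 360 = 55°   (split-comp 44° ↓)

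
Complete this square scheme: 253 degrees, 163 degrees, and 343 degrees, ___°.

A square tetradic scheme places four hues every 90°.
The full set through 163° is {73°, 163°, 253°, 343°}.
Given {163°, 253°, 343°}, the missing hue is 73°.

73°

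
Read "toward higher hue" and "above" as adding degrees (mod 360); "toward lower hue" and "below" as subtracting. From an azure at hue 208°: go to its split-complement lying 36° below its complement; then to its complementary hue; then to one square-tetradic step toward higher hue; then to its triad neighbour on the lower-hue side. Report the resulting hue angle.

142°

split-comp 36° ↓ +144°: 208 + 144 = 352°
complement +180°: 352 + 180 = 532 → 532 − 360 = 172°
square ↑ +90°: 172 + 90 = 262°
triadic ↓ −120°: 262 − 120 = 142°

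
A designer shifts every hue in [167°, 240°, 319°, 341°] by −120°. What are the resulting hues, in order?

167 − 120 = 47°
240 − 120 = 120°
319 − 120 = 199°
341 − 120 = 221°

47°, 120°, 199°, 221°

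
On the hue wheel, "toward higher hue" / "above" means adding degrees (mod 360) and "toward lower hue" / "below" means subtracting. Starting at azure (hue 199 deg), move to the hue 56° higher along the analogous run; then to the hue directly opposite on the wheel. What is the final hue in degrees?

75°

199 + 56 = 255°   (analog 56° ↑)
255 + 180 = 435 → 435 − 360 = 75°   (complement)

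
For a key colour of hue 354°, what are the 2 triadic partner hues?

A triad places three hues 120° apart.
354 + 120 = 474 → 474 − 360 = 114°
354 + 240 = 594 → 594 − 360 = 234°

114° and 234°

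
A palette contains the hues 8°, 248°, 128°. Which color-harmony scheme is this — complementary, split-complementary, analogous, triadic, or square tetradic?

Sort the hues: 8°, 128°, 248°.
Successive gaps around the wheel: 120°, 120°, 120°.
Three hues equally spaced 120° apart form a triad.

triadic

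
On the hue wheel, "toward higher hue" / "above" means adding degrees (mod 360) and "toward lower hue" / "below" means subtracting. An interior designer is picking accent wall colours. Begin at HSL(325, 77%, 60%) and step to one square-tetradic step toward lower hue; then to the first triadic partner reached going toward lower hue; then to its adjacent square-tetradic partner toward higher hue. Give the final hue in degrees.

325 − 90 = 235°   (square ↓)
235 − 120 = 115°   (triadic ↓)
115 + 90 = 205°   (square ↑)

205°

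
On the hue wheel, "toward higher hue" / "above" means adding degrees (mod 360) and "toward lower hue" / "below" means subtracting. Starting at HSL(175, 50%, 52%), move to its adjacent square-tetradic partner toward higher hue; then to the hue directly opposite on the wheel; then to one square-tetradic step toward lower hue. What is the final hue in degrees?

355°

+90° (square ↑): 175 + 90 = 265°
+180° (complement): 265 + 180 = 445 → 445 − 360 = 85°
−90° (square ↓): 85 − 90 = -5 → -5 + 360 = 355°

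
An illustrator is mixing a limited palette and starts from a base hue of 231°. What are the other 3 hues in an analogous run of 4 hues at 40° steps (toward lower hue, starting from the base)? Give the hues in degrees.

Analogous hues sit every 40° along the wheel.
231 − 40 = 191°
231 − 80 = 151°
231 − 120 = 111°

191°, 151°, and 111°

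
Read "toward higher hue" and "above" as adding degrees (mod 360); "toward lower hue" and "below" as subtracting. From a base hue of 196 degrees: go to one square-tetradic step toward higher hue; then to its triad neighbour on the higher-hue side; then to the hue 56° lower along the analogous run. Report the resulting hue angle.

350°

196 + 90 = 286°   (square ↑)
286 + 120 = 406 → 406 − 360 = 46°   (triadic ↑)
46 − 56 = -10 → -10 + 360 = 350°   (analog 56° ↓)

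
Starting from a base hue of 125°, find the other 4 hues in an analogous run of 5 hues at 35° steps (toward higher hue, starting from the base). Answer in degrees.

Analogous hues sit every 35° along the wheel.
125 + 35 = 160°
125 + 70 = 195°
125 + 105 = 230°
125 + 140 = 265°

160°, 195°, 230°, and 265°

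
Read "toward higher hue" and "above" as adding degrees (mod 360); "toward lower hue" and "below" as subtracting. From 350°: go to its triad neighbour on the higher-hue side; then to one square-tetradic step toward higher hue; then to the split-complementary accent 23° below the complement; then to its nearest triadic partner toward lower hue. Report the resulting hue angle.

triadic ↑ +120°: 350 + 120 = 470 → 470 − 360 = 110°
square ↑ +90°: 110 + 90 = 200°
split-comp 23° ↓ +157°: 200 + 157 = 357°
triadic ↓ −120°: 357 − 120 = 237°

237°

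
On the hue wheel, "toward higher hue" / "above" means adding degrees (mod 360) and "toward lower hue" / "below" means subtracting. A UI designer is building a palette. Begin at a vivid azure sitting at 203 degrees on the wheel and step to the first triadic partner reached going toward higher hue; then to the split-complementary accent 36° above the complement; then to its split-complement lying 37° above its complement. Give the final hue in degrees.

203 + 120 = 323°   (triadic ↑)
323 + 216 = 539 → 539 − 360 = 179°   (split-comp 36° ↑)
179 + 217 = 396 → 396 − 360 = 36°   (split-comp 37° ↑)

36°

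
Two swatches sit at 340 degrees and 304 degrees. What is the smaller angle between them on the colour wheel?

|340 − 304| = 36.
36 ≤ 180, so the shorter arc is 36°.

36°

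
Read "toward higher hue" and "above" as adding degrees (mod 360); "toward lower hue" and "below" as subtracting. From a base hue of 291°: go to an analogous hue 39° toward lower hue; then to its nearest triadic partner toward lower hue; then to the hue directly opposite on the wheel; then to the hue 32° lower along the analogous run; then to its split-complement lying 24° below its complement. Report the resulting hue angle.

−39° (analog 39° ↓): 291 − 39 = 252°
−120° (triadic ↓): 252 − 120 = 132°
+180° (complement): 132 + 180 = 312°
−32° (analog 32° ↓): 312 − 32 = 280°
+156° (split-comp 24° ↓): 280 + 156 = 436 → 436 − 360 = 76°

76°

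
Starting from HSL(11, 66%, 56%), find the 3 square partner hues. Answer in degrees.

A square tetradic scheme places four hues every 90°.
11 + 90 = 101°
11 + 180 = 191°
11 + 270 = 281°

101°, 191°, 281°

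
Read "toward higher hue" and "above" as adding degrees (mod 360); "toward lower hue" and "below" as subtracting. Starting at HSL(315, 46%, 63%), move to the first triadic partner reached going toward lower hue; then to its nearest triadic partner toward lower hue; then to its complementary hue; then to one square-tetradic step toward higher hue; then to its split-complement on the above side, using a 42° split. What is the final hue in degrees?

207°

−120° (triadic ↓): 315 − 120 = 195°
−120° (triadic ↓): 195 − 120 = 75°
+180° (complement): 75 + 180 = 255°
+90° (square ↑): 255 + 90 = 345°
+222° (split-comp 42° ↑): 345 + 222 = 567 → 567 − 360 = 207°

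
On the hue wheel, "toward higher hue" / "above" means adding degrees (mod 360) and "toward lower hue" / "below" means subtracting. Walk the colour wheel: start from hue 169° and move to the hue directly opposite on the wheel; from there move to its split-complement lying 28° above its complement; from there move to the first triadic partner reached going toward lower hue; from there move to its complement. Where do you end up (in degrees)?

complement +180°: 169 + 180 = 349°
split-comp 28° ↑ +208°: 349 + 208 = 557 → 557 − 360 = 197°
triadic ↓ −120°: 197 − 120 = 77°
complement +180°: 77 + 180 = 257°

257°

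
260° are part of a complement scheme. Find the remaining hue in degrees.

80°

The complement sits 180° across the wheel.
The full set through 260° is {80°, 260°}.
Given {260°}, the missing hue is 80°.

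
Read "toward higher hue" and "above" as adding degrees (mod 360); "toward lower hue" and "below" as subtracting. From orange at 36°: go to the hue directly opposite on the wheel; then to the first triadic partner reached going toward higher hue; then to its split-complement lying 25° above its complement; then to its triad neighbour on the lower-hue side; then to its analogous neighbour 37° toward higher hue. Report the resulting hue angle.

98°

36 + 180 = 216°   (complement)
216 + 120 = 336°   (triadic ↑)
336 + 205 = 541 → 541 − 360 = 181°   (split-comp 25° ↑)
181 − 120 = 61°   (triadic ↓)
61 + 37 = 98°   (analog 37° ↑)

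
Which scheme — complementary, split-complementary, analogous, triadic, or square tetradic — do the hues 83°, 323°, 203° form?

Sort the hues: 83°, 203°, 323°.
Successive gaps around the wheel: 120°, 120°, 120°.
Three hues equally spaced 120° apart form a triad.

triadic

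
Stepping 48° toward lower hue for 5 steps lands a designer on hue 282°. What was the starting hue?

5 steps of 48° (toward lower hue) give a net shift of −240°.
Start = end − shift: 282 + 240 = 522 → 522 − 360 = 162°

162°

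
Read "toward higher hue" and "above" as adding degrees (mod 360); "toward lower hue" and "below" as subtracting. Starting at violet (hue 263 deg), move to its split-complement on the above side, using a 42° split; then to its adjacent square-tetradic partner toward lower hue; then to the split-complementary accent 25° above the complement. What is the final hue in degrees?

240°

split-comp 42° ↑ +222°: 263 + 222 = 485 → 485 − 360 = 125°
square ↓ −90°: 125 − 90 = 35°
split-comp 25° ↑ +205°: 35 + 205 = 240°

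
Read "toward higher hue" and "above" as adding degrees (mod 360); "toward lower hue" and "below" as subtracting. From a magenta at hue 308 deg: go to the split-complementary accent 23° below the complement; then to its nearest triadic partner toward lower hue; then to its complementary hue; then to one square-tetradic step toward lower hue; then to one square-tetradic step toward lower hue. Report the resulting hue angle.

345°

split-comp 23° ↓ +157°: 308 + 157 = 465 → 465 − 360 = 105°
triadic ↓ −120°: 105 − 120 = -15 → -15 + 360 = 345°
complement +180°: 345 + 180 = 525 → 525 − 360 = 165°
square ↓ −90°: 165 − 90 = 75°
square ↓ −90°: 75 − 90 = -15 → -15 + 360 = 345°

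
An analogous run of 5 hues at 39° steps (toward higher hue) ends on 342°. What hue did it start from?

186°

4 steps of 39° (toward higher hue) give a net shift of +156°.
Start = end − shift: 342 − 156 = 186°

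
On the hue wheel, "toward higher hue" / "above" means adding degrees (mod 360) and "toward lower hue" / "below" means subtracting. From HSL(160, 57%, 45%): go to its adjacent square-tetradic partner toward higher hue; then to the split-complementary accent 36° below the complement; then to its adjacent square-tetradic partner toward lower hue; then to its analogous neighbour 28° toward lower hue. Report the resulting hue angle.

276°

+90° (square ↑): 160 + 90 = 250°
+144° (split-comp 36° ↓): 250 + 144 = 394 → 394 − 360 = 34°
−90° (square ↓): 34 − 90 = -56 → -56 + 360 = 304°
−28° (analog 28° ↓): 304 − 28 = 276°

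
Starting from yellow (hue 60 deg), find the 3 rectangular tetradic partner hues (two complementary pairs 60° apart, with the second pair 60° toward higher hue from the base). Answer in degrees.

120°, 240° and 300°

A rectangular tetradic uses two complementary pairs 60° apart: offsets 0°, 60°, 180°, 240°.
60 + 60 = 120°
60 + 180 = 240°
60 + 240 = 300°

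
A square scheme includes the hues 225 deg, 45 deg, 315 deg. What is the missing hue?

135°

A square tetradic scheme places four hues every 90°.
The full set through 45° is {45°, 135°, 225°, 315°}.
Given {45°, 225°, 315°}, the missing hue is 135°.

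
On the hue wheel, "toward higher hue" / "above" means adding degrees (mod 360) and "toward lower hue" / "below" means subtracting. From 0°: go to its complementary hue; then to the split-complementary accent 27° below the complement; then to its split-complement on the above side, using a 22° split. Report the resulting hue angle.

175°

+180° (complement): 0 + 180 = 180°
+153° (split-comp 27° ↓): 180 + 153 = 333°
+202° (split-comp 22° ↑): 333 + 202 = 535 → 535 − 360 = 175°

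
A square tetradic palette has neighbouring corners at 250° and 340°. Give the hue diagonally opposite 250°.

70°

A square tetradic scheme places four hues 90° apart; opposite corners are 180° apart.
250 + 180 = 430 → 430 − 360 = 70°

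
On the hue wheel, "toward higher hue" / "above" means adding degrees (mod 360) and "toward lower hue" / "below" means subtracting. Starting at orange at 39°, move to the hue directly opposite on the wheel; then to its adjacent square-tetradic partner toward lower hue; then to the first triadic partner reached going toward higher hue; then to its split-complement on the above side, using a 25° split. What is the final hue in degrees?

94°

complement +180°: 39 + 180 = 219°
square ↓ −90°: 219 − 90 = 129°
triadic ↑ +120°: 129 + 120 = 249°
split-comp 25° ↑ +205°: 249 + 205 = 454 → 454 − 360 = 94°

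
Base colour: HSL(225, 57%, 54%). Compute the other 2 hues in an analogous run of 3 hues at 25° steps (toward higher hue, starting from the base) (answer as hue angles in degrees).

250° and 275°

225 + 25 = 250°
225 + 50 = 275°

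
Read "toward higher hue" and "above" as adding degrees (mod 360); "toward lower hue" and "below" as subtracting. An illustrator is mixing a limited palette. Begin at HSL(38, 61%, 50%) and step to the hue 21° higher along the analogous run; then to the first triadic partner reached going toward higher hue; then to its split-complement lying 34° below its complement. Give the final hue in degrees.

+21° (analog 21° ↑): 38 + 21 = 59°
+120° (triadic ↑): 59 + 120 = 179°
+146° (split-comp 34° ↓): 179 + 146 = 325°

325°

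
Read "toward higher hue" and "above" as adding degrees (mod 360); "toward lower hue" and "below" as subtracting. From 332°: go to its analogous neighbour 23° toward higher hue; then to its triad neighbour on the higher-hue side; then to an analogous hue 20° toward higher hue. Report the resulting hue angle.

analog 23° ↑ +23°: 332 + 23 = 355°
triadic ↑ +120°: 355 + 120 = 475 → 475 − 360 = 115°
analog 20° ↑ +20°: 115 + 20 = 135°

135°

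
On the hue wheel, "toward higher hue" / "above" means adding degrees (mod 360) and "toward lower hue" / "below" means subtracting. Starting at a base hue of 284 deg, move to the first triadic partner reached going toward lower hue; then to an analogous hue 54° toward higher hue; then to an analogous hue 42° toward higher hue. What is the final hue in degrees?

260°

284 − 120 = 164°   (triadic ↓)
164 + 54 = 218°   (analog 54° ↑)
218 + 42 = 260°   (analog 42° ↑)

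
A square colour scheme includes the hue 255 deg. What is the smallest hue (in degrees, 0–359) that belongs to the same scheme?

75°

A square tetradic scheme places four hues every 90°.
The full set through 255° is {75°, 165°, 255°, 345°}.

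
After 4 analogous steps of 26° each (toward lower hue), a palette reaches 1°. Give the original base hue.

4 steps of 26° (toward lower hue) give a net shift of −104°.
Start = end − shift: 1 + 104 = 105°

105°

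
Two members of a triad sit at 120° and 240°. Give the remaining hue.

A triad spaces three hues 120° apart.
The full set is {0°, 120°, 240°}.

0°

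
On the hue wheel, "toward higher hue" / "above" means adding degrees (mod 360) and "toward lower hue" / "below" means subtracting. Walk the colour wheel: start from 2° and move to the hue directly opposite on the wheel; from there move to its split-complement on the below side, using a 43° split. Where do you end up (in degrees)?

complement +180°: 2 + 180 = 182°
split-comp 43° ↓ +137°: 182 + 137 = 319°

319°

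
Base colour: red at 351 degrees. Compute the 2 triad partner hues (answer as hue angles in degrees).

A triad places three hues 120° apart.
351 + 120 = 471 → 471 − 360 = 111°
351 + 240 = 591 → 591 − 360 = 231°

111° and 231°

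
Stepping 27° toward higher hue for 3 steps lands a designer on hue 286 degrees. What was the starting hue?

205°

3 steps of 27° (toward higher hue) give a net shift of +81°.
Start = end − shift: 286 − 81 = 205°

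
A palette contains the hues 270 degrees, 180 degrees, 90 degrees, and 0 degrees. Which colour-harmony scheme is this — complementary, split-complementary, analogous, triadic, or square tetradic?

square tetradic

Sort the hues: 0°, 90°, 180°, 270°.
Successive gaps around the wheel: 90°, 90°, 90°, 90°.
Four hues every 90° form a square tetradic scheme.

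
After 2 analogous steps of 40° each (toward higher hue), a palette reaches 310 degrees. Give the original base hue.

230°

2 steps of 40° (toward higher hue) give a net shift of +80°.
Start = end − shift: 310 − 80 = 230°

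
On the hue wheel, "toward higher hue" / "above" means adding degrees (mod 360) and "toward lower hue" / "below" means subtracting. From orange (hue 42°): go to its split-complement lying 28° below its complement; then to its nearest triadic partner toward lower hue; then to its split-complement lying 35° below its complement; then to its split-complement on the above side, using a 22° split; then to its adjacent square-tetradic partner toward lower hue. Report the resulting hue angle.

split-comp 28° ↓ +152°: 42 + 152 = 194°
triadic ↓ −120°: 194 − 120 = 74°
split-comp 35° ↓ +145°: 74 + 145 = 219°
split-comp 22° ↑ +202°: 219 + 202 = 421 → 421 − 360 = 61°
square ↓ −90°: 61 − 90 = -29 → -29 + 360 = 331°

331°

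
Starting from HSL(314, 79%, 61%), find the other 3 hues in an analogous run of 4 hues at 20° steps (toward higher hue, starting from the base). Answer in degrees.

314 + 20 = 334°
314 + 40 = 354°
314 + 60 = 374 → 374 − 360 = 14°

334°, 354°, 14°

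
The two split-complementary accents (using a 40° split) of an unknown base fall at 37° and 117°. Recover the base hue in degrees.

The accents sit 40° either side of the complement, so the complement is their short-arc midpoint on the wheel.
Short-arc midpoint of 37° and 117°: 77°.
Base is 180° from the complement: 77 − 180 = -103 → -103 + 360 = 257°

257°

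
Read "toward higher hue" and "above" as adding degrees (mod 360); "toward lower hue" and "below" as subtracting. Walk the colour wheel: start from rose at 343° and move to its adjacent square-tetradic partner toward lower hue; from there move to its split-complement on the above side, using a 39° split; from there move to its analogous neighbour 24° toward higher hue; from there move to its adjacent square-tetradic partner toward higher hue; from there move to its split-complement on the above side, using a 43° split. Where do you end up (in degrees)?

89°

square ↓ −90°: 343 − 90 = 253°
split-comp 39° ↑ +219°: 253 + 219 = 472 → 472 − 360 = 112°
analog 24° ↑ +24°: 112 + 24 = 136°
square ↑ +90°: 136 + 90 = 226°
split-comp 43° ↑ +223°: 226 + 223 = 449 → 449 − 360 = 89°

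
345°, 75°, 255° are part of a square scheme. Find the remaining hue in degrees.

165°

A square tetradic scheme places four hues every 90°.
The full set through 75° is {75°, 165°, 255°, 345°}.
Given {75°, 255°, 345°}, the missing hue is 165°.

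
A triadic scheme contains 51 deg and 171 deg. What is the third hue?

291°

A triad spaces three hues 120° apart.
The full set is {51°, 171°, 291°}.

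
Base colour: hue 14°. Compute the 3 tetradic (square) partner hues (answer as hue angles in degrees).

104°, 194° and 284°

14 + 90 = 104°
14 + 180 = 194°
14 + 270 = 284°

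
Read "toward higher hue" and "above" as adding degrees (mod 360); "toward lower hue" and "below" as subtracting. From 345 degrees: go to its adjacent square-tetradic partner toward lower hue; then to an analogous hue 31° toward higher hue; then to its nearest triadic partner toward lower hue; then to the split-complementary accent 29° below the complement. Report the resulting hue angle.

square ↓ −90°: 345 − 90 = 255°
analog 31° ↑ +31°: 255 + 31 = 286°
triadic ↓ −120°: 286 − 120 = 166°
split-comp 29° ↓ +151°: 166 + 151 = 317°

317°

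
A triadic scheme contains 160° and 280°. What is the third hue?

40°

A triad spaces three hues 120° apart.
The full set is {40°, 160°, 280°}.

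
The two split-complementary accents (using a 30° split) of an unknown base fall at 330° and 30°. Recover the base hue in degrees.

180°

The accents sit 30° either side of the complement, so the complement is their short-arc midpoint on the wheel.
Short-arc midpoint of 330° and 30°: 0°.
Base is 180° from the complement: 0 − 180 = -180 → -180 + 360 = 180°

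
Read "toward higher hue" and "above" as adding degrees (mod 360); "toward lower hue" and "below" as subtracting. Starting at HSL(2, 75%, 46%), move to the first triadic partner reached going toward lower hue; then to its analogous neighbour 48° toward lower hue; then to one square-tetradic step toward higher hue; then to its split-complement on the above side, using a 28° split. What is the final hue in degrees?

132°

triadic ↓ −120°: 2 − 120 = -118 → -118 + 360 = 242°
analog 48° ↓ −48°: 242 − 48 = 194°
square ↑ +90°: 194 + 90 = 284°
split-comp 28° ↑ +208°: 284 + 208 = 492 → 492 − 360 = 132°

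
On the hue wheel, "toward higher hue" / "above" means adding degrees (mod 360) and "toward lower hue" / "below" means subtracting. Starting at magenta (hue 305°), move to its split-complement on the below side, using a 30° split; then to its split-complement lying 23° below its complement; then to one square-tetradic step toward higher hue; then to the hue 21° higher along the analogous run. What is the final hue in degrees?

split-comp 30° ↓ +150°: 305 + 150 = 455 → 455 − 360 = 95°
split-comp 23° ↓ +157°: 95 + 157 = 252°
square ↑ +90°: 252 + 90 = 342°
analog 21° ↑ +21°: 342 + 21 = 363 → 363 − 360 = 3°

3°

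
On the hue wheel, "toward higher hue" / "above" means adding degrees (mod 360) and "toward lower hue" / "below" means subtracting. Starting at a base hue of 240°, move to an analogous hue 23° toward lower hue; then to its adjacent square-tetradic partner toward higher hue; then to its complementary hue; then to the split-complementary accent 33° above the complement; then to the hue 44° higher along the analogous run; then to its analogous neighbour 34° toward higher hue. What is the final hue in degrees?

analog 23° ↓ −23°: 240 − 23 = 217°
square ↑ +90°: 217 + 90 = 307°
complement +180°: 307 + 180 = 487 → 487 − 360 = 127°
split-comp 33° ↑ +213°: 127 + 213 = 340°
analog 44° ↑ +44°: 340 + 44 = 384 → 384 − 360 = 24°
analog 34° ↑ +34°: 24 + 34 = 58°

58°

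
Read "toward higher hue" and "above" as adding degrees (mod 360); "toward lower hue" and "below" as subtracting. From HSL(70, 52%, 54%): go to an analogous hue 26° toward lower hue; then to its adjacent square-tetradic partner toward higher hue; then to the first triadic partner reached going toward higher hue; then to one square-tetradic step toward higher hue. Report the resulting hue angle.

344°

70 − 26 = 44°   (analog 26° ↓)
44 + 90 = 134°   (square ↑)
134 + 120 = 254°   (triadic ↑)
254 + 90 = 344°   (square ↑)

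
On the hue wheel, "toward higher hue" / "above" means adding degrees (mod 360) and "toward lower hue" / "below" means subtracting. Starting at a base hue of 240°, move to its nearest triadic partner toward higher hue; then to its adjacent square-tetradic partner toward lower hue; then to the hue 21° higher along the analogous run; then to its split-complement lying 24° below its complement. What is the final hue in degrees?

87°

+120° (triadic ↑): 240 + 120 = 360 → 360 − 360 = 0°
−90° (square ↓): 0 − 90 = -90 → -90 + 360 = 270°
+21° (analog 21° ↑): 270 + 21 = 291°
+156° (split-comp 24° ↓): 291 + 156 = 447 → 447 − 360 = 87°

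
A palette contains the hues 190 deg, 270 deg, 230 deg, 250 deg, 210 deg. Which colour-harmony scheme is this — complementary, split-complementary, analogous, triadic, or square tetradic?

analogous

Sort the hues: 190°, 210°, 230°, 250°, 270°.
Successive gaps around the wheel: 20°, 20°, 20°, 20°, 280°.
A run of hues at equal small steps (20°) with one large closing gap is an analogous group.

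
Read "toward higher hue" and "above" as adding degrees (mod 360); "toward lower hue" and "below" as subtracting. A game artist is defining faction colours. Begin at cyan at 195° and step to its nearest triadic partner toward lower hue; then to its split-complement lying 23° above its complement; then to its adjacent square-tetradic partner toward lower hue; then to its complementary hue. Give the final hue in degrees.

8°

triadic ↓ −120°: 195 − 120 = 75°
split-comp 23° ↑ +203°: 75 + 203 = 278°
square ↓ −90°: 278 − 90 = 188°
complement +180°: 188 + 180 = 368 → 368 − 360 = 8°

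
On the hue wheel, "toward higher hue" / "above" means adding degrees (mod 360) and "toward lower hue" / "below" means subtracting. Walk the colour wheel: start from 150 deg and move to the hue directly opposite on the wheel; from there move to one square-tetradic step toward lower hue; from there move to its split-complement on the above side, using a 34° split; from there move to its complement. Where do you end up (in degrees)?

274°

150 + 180 = 330°   (complement)
330 − 90 = 240°   (square ↓)
240 + 214 = 454 → 454 − 360 = 94°   (split-comp 34° ↑)
94 + 180 = 274°   (complement)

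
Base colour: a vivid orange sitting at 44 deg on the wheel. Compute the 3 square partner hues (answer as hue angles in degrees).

44 + 90 = 134°
44 + 180 = 224°
44 + 270 = 314°

134°, 224°, and 314°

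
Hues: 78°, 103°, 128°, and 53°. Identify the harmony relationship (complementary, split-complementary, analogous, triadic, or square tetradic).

Sort the hues: 53°, 78°, 103°, 128°.
Successive gaps around the wheel: 25°, 25°, 25°, 285°.
A run of hues at equal small steps (25°) with one large closing gap is an analogous group.

analogous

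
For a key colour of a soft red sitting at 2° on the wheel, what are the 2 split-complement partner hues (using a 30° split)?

Complement of 2°: 2 + 180 = 182°
182 − 30 = 152°
182 + 30 = 212°

152° and 212°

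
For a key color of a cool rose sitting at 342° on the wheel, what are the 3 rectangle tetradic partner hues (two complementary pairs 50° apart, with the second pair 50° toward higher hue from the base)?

A rectangular tetradic uses two complementary pairs 50° apart: offsets 0°, 50°, 180°, 230°.
342 + 50 = 392 → 392 − 360 = 32°
342 + 180 = 522 → 522 − 360 = 162°
342 + 230 = 572 → 572 − 360 = 212°

32°, 162°, and 212°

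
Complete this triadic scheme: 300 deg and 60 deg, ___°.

180°

A triad places three hues 120° apart.
The full set through 60° is {60°, 180°, 300°}.
Given {60°, 300°}, the missing hue is 180°.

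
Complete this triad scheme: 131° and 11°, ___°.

251°

A triad places three hues 120° apart.
The full set through 11° is {11°, 131°, 251°}.
Given {11°, 131°}, the missing hue is 251°.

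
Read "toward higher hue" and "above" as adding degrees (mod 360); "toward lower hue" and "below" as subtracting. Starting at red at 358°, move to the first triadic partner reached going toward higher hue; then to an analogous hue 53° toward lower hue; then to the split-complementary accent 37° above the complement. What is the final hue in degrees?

282°

triadic ↑ +120°: 358 + 120 = 478 → 478 − 360 = 118°
analog 53° ↓ −53°: 118 − 53 = 65°
split-comp 37° ↑ +217°: 65 + 217 = 282°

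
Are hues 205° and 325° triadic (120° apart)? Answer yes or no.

yes

Angular distance: |205 − 325| = 120 = 120°.
Triadic (120° apart) requires 120°.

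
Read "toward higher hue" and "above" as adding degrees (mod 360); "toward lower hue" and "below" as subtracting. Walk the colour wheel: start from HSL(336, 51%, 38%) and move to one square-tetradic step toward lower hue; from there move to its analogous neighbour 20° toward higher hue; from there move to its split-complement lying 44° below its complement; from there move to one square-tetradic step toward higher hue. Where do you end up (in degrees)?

square ↓ −90°: 336 − 90 = 246°
analog 20° ↑ +20°: 246 + 20 = 266°
split-comp 44° ↓ +136°: 266 + 136 = 402 → 402 − 360 = 42°
square ↑ +90°: 42 + 90 = 132°

132°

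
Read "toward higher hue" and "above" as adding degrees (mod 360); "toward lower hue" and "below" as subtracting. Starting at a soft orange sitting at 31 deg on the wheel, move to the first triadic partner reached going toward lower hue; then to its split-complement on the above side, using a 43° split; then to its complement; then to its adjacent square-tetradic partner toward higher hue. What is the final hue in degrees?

31 − 120 = -89 → -89 + 360 = 271°   (triadic ↓)
271 + 223 = 494 → 494 − 360 = 134°   (split-comp 43° ↑)
134 + 180 = 314°   (complement)
314 + 90 = 404 → 404 − 360 = 44°   (square ↑)

44°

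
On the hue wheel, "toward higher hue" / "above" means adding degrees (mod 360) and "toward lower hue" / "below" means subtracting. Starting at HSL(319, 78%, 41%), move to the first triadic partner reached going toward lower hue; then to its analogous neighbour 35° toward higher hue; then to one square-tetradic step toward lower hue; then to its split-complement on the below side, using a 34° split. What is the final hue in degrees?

triadic ↓ −120°: 319 − 120 = 199°
analog 35° ↑ +35°: 199 + 35 = 234°
square ↓ −90°: 234 − 90 = 144°
split-comp 34° ↓ +146°: 144 + 146 = 290°

290°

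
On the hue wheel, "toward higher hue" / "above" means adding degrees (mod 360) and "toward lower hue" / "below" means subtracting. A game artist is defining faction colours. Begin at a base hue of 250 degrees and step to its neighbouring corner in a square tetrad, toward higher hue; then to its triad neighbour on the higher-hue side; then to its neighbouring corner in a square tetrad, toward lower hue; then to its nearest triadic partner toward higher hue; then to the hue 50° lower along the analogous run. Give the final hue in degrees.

80°

250 + 90 = 340°   (square ↑)
340 + 120 = 460 → 460 − 360 = 100°   (triadic ↑)
100 − 90 = 10°   (square ↓)
10 + 120 = 130°   (triadic ↑)
130 − 50 = 80°   (analog 50° ↓)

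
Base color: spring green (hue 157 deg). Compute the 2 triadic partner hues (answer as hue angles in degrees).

157 + 120 = 277°
157 + 240 = 397 → 397 − 360 = 37°

277° and 37°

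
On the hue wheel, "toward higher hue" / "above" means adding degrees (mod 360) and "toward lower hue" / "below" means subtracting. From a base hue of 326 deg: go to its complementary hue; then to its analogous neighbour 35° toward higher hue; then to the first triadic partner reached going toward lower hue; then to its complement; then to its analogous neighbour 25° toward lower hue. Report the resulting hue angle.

216°

326 + 180 = 506 → 506 − 360 = 146°   (complement)
146 + 35 = 181°   (analog 35° ↑)
181 − 120 = 61°   (triadic ↓)
61 + 180 = 241°   (complement)
241 − 25 = 216°   (analog 25° ↓)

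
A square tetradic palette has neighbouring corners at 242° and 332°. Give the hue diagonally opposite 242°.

A square tetradic scheme places four hues 90° apart; opposite corners are 180° apart.
242 + 180 = 422 → 422 − 360 = 62°

62°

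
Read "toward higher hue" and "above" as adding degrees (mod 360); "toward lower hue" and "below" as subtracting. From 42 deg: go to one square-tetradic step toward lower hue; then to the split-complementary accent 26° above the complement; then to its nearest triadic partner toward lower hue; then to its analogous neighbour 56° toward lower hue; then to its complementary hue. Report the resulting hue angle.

square ↓ −90°: 42 − 90 = -48 → -48 + 360 = 312°
split-comp 26° ↑ +206°: 312 + 206 = 518 → 518 − 360 = 158°
triadic ↓ −120°: 158 − 120 = 38°
analog 56° ↓ −56°: 38 − 56 = -18 → -18 + 360 = 342°
complement +180°: 342 + 180 = 522 → 522 − 360 = 162°

162°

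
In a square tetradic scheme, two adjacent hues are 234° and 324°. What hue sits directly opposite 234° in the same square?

A square tetradic scheme places four hues 90° apart; opposite corners are 180° apart.
234 + 180 = 414 → 414 − 360 = 54°

54°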